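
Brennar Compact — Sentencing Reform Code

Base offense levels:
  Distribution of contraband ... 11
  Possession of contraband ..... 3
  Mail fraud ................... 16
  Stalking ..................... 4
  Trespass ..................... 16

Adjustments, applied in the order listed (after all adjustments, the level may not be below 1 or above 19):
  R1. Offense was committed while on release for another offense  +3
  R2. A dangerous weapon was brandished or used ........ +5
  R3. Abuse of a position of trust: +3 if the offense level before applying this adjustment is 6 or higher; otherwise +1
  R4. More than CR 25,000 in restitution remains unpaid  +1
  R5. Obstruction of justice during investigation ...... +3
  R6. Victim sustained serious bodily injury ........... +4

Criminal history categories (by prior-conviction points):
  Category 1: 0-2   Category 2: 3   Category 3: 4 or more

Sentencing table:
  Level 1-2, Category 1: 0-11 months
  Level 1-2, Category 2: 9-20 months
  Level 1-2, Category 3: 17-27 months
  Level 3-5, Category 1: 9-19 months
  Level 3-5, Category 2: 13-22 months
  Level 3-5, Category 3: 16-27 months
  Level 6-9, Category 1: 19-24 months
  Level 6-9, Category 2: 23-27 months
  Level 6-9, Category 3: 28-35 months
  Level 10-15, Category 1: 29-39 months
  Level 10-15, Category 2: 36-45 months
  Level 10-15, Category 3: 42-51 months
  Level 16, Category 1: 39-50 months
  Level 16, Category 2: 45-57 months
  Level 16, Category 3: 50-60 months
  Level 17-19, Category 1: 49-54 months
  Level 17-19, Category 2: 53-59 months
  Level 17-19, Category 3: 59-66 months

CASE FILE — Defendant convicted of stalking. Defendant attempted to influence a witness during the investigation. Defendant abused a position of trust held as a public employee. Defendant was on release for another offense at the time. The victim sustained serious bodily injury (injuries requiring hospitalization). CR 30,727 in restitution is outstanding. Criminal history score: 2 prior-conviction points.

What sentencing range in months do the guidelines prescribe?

Base offense level for stalking: 4.
R1 applies: 4 + 3 = 7.
R3 applies (level before this adjustment is 7 ≥ 6, so +3): 7 + 3 = 10.
R4 applies: 10 + 1 = 11.
R5 applies: 11 + 3 = 14.
R6 applies: 14 + 4 = 18.
Final offense level: 18.
Criminal history: 2 prior points → Category 1 (0-2).
Level 18 falls in the 17-19 band.
Grid: Level 17-19 × Category 1 = 49-54 months.

49-54 months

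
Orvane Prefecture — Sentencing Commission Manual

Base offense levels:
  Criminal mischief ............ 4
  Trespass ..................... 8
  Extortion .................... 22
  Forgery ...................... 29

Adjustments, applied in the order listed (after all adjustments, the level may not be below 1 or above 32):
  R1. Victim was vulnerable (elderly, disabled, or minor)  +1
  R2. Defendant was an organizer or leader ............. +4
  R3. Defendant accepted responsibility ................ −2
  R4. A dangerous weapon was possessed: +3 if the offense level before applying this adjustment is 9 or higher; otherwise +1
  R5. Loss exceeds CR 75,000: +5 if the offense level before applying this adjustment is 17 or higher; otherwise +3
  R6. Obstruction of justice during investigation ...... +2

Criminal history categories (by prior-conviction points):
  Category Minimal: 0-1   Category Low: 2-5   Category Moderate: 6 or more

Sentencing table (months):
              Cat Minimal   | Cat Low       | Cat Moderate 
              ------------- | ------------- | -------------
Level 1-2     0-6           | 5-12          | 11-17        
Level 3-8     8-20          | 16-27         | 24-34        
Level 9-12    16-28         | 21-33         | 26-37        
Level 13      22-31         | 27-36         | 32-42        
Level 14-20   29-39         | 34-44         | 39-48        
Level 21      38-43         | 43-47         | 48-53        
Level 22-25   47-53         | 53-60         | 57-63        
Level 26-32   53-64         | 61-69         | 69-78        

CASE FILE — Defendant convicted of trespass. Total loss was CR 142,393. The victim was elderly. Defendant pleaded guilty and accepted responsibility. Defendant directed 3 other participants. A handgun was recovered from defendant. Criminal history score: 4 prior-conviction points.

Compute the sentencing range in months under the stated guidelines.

Base offense level for trespass: 8.
R1 applies: 8 + 1 = 9.
R2 applies: 9 + 4 = 13.
R3 applies: 13 − 2 = 11.
R4 applies (level before this adjustment is 11 ≥ 9, so +3): 11 + 3 = 14.
R5 applies (level before this adjustment is 14 < 17, so +3): 14 + 3 = 17.
Final offense level: 17.
Criminal history: 4 prior points → Category Low (2-5).
Level 17 falls in the 14-20 band.
Grid: Level 14-20 × Category Low = 34-44 months.

34-44 months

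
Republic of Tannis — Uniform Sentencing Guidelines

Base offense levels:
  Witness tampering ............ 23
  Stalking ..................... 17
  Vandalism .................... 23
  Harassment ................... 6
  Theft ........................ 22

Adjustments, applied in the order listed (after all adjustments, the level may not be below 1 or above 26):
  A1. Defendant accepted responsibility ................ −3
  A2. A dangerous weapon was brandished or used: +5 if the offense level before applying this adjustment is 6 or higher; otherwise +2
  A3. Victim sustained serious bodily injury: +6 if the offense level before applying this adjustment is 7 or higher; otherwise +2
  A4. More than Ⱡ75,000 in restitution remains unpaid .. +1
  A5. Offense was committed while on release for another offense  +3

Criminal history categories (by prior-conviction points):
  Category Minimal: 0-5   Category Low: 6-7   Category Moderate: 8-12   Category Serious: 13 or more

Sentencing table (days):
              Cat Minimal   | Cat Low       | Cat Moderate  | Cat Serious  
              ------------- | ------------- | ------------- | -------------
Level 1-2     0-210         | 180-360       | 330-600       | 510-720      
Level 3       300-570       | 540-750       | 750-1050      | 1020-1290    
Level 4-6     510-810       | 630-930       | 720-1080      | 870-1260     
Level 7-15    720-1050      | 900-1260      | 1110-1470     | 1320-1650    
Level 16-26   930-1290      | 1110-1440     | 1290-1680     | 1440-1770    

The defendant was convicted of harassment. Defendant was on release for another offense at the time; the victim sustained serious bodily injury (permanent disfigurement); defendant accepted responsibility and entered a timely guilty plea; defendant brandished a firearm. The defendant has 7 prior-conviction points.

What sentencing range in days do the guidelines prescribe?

900-1260 days

Base offense level for harassment: 6.
A1 applies: 6 − 3 = 3.
A2 applies (level before this adjustment is 3 < 6, so +2): 3 + 2 = 5.
A3 applies (level before this adjustment is 5 < 7, so +2): 5 + 2 = 7.
A4 does not apply.
A5 applies: 7 + 3 = 10.
Final offense level: 10.
Criminal history: 7 prior points → Category Low (6-7).
Level 10 falls in the 7-15 band.
Grid: Level 7-15 × Category Low = 900-1260 days.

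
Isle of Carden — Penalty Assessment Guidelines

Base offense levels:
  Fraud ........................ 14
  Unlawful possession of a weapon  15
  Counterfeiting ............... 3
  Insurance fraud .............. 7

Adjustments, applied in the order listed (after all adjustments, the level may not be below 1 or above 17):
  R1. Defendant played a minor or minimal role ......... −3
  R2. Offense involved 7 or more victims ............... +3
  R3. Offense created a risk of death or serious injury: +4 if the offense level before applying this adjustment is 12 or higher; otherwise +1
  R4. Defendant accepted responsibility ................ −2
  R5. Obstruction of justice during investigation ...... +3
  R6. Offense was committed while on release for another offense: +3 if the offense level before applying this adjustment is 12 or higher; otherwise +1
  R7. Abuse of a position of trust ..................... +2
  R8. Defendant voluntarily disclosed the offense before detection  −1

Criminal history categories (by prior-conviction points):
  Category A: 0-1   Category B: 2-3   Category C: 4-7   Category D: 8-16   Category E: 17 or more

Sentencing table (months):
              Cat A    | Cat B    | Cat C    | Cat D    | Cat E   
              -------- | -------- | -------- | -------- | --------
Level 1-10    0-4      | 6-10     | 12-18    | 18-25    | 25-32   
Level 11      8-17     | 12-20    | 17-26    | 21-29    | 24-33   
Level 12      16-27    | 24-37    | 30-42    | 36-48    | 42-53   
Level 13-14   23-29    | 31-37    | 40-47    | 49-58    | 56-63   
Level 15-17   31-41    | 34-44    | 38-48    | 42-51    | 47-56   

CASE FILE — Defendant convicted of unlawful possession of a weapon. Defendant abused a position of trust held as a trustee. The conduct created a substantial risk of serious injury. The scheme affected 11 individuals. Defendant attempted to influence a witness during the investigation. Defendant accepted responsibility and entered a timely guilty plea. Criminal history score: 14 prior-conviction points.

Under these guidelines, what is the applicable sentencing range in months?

Base offense level for unlawful possession of a weapon: 15.
R2 applies: 15 + 3 = 18.
R3 applies (level before this adjustment is 18 ≥ 12, so +4): 18 + 4 = 22.
R4 applies: 22 − 2 = 20.
R5 applies: 20 + 3 = 23.
R7 applies: 23 + 2 = 25.
R8 does not apply.
Level 25 exceeds the maximum of 17; capped at 17.
Final offense level: 17.
Criminal history: 14 prior points → Category D (8-16).
Level 17 falls in the 15-17 band.
Grid: Level 15-17 × Category D = 42-51 months.

42-51 months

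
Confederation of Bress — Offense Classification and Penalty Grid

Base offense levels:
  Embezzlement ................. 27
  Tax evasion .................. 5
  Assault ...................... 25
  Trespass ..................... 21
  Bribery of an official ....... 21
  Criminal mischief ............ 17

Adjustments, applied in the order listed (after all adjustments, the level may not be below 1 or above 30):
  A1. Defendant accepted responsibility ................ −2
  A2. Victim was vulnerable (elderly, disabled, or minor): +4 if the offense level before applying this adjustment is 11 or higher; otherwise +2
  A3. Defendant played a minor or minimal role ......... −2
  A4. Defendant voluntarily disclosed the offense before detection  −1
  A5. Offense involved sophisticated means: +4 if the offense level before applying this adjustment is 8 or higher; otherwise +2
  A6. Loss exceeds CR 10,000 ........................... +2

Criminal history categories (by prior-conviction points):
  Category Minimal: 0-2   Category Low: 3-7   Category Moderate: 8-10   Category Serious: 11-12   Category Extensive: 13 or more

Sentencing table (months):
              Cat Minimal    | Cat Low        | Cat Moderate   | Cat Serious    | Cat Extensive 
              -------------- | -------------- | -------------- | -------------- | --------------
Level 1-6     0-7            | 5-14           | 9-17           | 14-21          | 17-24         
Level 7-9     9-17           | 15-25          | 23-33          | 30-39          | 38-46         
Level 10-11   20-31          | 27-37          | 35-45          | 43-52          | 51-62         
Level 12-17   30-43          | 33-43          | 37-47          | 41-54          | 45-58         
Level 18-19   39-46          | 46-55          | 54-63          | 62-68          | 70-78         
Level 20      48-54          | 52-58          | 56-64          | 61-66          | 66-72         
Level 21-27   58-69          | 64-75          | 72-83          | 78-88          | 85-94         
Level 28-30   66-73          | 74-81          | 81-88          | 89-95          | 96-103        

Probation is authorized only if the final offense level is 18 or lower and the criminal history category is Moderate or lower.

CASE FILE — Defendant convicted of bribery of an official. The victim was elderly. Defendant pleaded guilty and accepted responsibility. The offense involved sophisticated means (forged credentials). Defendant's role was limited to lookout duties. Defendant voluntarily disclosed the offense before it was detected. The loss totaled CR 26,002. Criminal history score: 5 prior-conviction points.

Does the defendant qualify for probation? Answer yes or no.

No

Base offense level for bribery of an official: 21.
A1 applies: 21 − 2 = 19.
A2 applies (level before this adjustment is 19 ≥ 11, so +4): 19 + 4 = 23.
A3 applies: 23 − 2 = 21.
A4 applies: 21 − 1 = 20.
A5 applies (level before this adjustment is 20 ≥ 8, so +4): 20 + 4 = 24.
A6 applies: 24 + 2 = 26.
Final offense level: 26.
Criminal history: 5 prior points → Category Low (3-7).
Level 26 falls in the 21-27 band.
Grid: Level 21-27 × Category Low = 64-75 months.
Probation check: level 26 > 18 and category Low ≤ Moderate → not eligible.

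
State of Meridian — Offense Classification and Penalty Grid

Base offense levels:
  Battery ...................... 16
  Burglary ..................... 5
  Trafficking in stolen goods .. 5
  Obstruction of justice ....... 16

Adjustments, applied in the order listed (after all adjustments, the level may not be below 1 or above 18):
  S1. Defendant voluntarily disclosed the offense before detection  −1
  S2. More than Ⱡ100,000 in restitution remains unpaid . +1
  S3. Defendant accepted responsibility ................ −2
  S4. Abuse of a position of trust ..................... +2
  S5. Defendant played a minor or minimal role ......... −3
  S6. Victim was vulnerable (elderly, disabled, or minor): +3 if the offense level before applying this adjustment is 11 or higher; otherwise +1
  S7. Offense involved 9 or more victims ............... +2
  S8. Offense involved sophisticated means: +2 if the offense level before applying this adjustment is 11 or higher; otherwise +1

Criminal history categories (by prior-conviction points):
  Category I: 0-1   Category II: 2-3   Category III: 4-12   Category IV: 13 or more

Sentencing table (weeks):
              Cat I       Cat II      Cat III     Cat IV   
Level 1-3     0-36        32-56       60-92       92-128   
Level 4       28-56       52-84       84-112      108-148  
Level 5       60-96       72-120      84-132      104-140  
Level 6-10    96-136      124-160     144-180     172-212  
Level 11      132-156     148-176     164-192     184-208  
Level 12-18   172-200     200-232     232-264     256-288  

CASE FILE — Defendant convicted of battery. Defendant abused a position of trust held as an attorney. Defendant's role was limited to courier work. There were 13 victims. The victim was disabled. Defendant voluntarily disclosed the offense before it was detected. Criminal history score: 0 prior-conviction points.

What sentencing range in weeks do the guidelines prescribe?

Base offense level for battery: 16.
S1 applies: 16 − 1 = 15.
S4 applies: 15 + 2 = 17.
S5 applies: 17 − 3 = 14.
S6 applies (level before this adjustment is 14 ≥ 11, so +3): 14 + 3 = 17.
S7 applies: 17 + 2 = 19.
S8 does not apply.
Level 19 exceeds the maximum of 18; capped at 18.
Final offense level: 18.
Criminal history: 0 prior points → Category I (0-1).
Level 18 falls in the 12-18 band.
Grid: Level 12-18 × Category I = 172-200 weeks.

172-200 weeks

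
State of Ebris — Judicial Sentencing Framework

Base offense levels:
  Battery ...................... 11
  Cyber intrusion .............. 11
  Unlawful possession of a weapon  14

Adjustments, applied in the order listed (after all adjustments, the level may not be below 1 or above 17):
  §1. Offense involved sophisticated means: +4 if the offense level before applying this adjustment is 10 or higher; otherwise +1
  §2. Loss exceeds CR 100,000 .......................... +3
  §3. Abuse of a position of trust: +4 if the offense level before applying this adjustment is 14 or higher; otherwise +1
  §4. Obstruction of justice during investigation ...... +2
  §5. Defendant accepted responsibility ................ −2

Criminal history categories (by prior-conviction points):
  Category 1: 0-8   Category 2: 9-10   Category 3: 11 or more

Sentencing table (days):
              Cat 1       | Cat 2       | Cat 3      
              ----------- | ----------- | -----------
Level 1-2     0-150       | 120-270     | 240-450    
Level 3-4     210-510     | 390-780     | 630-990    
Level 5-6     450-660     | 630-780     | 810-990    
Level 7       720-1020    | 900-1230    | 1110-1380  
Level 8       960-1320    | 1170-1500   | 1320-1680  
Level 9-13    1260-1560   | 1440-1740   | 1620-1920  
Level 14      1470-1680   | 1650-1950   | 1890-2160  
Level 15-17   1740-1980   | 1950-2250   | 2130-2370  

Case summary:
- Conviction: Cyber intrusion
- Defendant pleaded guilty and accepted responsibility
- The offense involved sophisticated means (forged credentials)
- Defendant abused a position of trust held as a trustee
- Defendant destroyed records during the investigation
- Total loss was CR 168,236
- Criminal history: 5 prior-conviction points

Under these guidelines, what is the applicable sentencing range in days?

1740-1980 days

Base offense level for cyber intrusion: 11.
§1 applies (level before this adjustment is 11 ≥ 10, so +4): 11 + 4 = 15.
§2 applies: 15 + 3 = 18.
§3 applies (level before this adjustment is 18 ≥ 14, so +4): 18 + 4 = 22.
§4 applies: 22 + 2 = 24.
§5 applies: 24 − 2 = 22.
Level 22 exceeds the maximum of 17; capped at 17.
Final offense level: 17.
Criminal history: 5 prior points → Category 1 (0-8).
Level 17 falls in the 15-17 band.
Grid: Level 15-17 × Category 1 = 1740-1980 days.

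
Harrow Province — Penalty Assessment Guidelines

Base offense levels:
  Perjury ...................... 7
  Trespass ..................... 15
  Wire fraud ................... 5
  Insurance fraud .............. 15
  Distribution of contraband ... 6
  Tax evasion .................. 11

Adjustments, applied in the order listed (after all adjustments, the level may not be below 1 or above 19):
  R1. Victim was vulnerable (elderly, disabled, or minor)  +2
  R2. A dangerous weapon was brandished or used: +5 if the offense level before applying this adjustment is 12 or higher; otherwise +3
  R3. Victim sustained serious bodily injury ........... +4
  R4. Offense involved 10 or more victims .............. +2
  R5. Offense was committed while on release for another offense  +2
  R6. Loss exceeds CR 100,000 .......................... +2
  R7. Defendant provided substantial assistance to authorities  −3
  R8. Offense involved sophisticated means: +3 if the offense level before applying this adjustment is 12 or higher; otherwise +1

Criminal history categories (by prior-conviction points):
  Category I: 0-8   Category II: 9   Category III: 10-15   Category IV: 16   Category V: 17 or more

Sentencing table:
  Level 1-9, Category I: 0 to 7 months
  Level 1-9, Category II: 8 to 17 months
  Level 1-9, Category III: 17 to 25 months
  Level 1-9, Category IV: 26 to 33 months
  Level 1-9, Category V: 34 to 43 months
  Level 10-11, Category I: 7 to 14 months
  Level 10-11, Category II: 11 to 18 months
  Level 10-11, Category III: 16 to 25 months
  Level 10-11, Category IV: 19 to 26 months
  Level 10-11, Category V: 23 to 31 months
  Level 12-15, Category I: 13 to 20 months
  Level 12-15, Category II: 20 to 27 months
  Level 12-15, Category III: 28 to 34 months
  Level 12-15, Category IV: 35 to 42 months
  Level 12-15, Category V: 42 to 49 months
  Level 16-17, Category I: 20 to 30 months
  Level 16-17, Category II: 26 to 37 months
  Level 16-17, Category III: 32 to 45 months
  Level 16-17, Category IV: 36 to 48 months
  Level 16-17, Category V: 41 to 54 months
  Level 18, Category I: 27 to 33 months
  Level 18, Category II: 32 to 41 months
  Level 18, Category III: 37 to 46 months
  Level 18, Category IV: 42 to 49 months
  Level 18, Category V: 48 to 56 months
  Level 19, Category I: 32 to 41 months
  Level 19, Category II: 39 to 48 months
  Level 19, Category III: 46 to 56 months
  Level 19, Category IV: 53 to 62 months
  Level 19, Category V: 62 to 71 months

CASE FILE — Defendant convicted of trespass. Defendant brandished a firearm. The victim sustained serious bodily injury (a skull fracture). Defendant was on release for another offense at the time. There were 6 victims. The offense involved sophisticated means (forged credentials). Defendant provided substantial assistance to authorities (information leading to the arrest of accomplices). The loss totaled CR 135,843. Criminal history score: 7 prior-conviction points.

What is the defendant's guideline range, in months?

32-41 months

Base offense level for trespass: 15.
R1 does not apply.
R2 applies (level before this adjustment is 15 ≥ 12, so +5): 15 + 5 = 20.
R3 applies: 20 + 4 = 24.
R4 does not apply.
R5 applies: 24 + 2 = 26.
R6 applies: 26 + 2 = 28.
R7 applies: 28 − 3 = 25.
R8 applies (level before this adjustment is 25 ≥ 12, so +3): 25 + 3 = 28.
Level 28 exceeds the maximum of 19; capped at 19.
Final offense level: 19.
Criminal history: 7 prior points → Category I (0-8).
Level 19 falls in the 19 band.
Grid: Level 19 × Category I = 32-41 months.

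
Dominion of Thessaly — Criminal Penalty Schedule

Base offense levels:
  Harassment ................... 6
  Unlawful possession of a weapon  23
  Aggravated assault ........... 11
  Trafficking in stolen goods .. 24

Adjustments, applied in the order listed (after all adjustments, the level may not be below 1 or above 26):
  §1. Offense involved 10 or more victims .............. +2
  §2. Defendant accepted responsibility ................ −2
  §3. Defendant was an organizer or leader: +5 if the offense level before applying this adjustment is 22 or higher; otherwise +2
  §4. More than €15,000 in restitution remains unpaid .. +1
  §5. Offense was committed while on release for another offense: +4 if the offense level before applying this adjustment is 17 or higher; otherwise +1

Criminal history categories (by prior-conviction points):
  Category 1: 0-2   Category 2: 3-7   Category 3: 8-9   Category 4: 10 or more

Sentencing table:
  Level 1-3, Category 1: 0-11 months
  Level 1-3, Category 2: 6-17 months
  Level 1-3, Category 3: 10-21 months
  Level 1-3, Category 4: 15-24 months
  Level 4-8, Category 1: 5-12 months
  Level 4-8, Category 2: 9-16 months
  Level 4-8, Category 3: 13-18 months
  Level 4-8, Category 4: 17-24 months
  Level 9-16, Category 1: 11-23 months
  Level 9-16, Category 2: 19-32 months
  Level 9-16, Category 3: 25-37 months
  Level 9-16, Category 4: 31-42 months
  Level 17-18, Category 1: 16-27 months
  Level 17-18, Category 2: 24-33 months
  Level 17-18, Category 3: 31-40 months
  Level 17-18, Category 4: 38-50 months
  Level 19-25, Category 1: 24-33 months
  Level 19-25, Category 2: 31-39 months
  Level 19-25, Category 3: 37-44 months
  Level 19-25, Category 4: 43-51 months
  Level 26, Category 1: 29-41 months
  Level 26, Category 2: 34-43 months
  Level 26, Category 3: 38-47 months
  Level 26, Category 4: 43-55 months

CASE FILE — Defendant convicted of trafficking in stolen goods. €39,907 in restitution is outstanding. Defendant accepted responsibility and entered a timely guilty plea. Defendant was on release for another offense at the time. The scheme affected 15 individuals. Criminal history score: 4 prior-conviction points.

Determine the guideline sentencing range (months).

Base offense level for trafficking in stolen goods: 24.
§1 applies: 24 + 2 = 26.
§2 applies: 26 − 2 = 24.
§3 does not apply.
§4 applies: 24 + 1 = 25.
§5 applies (level before this adjustment is 25 ≥ 17, so +4): 25 + 4 = 29.
Level 29 exceeds the maximum of 26; capped at 26.
Final offense level: 26.
Criminal history: 4 prior points → Category 2 (3-7).
Level 26 falls in the 26 band.
Grid: Level 26 × Category 2 = 34-43 months.

34-43 months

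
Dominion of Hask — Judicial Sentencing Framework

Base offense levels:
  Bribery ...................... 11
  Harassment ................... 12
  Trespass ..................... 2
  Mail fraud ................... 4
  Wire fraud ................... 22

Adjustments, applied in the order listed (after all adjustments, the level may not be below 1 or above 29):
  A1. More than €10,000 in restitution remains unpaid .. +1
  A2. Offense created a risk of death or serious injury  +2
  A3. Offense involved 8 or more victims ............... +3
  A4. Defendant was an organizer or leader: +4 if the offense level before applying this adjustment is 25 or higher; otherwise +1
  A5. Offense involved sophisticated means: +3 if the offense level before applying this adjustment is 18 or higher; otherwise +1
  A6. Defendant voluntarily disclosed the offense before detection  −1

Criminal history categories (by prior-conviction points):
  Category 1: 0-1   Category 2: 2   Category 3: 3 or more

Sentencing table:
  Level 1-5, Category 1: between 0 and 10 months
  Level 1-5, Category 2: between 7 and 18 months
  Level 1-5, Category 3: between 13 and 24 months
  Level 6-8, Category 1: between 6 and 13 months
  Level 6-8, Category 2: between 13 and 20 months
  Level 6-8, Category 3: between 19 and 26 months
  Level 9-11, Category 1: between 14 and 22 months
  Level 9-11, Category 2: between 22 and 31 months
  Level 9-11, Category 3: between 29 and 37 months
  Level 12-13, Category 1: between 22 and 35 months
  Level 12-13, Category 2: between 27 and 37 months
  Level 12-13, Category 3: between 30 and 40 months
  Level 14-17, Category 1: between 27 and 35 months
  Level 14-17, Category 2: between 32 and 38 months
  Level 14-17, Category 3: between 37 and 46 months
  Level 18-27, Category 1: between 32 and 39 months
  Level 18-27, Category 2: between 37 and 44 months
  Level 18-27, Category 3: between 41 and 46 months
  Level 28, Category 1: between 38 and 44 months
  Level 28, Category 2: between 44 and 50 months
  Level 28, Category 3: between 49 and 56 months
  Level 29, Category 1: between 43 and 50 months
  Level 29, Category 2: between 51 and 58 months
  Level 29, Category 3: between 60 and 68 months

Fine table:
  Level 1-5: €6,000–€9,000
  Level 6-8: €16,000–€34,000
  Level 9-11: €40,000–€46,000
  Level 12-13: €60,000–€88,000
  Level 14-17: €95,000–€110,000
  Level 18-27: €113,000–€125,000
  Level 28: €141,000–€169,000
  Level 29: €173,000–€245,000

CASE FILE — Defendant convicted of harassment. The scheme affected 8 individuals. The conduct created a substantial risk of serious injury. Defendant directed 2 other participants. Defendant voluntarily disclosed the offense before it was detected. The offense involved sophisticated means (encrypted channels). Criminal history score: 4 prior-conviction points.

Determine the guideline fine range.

€113,000–€125,000

Base offense level for harassment: 12.
A2 applies: 12 + 2 = 14.
A3 applies: 14 + 3 = 17.
A4 applies (level before this adjustment is 17 < 25, so +1): 17 + 1 = 18.
A5 applies (level before this adjustment is 18 ≥ 18, so +3): 18 + 3 = 21.
A6 applies: 21 − 1 = 20.
Final offense level: 20.
Level 20 falls in the 18-27 band.
Fine table: Level 18-27 → €113,000–€125,000.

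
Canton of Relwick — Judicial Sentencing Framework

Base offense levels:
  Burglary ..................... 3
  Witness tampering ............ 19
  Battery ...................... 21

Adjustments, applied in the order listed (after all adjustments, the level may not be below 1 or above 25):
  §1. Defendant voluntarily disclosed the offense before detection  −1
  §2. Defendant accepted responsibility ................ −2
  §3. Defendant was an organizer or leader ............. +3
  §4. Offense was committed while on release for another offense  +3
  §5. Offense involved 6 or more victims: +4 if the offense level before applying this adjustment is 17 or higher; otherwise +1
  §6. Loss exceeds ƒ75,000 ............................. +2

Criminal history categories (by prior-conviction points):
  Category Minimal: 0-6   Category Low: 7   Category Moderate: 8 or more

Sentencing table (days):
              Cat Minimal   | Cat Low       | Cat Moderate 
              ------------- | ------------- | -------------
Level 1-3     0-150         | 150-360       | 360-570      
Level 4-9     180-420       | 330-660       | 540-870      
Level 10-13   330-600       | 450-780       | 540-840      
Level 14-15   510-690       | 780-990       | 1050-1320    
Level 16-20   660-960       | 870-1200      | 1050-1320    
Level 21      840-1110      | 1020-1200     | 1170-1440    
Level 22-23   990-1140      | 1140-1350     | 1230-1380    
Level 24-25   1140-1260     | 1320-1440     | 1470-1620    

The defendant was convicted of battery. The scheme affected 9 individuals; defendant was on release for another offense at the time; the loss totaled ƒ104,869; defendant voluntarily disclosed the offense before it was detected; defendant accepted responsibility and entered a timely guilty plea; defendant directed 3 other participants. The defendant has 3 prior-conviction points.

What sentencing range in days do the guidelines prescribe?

Base offense level for battery: 21.
§1 applies: 21 − 1 = 20.
§2 applies: 20 − 2 = 18.
§3 applies: 18 + 3 = 21.
§4 applies: 21 + 3 = 24.
§5 applies (level before this adjustment is 24 ≥ 17, so +4): 24 + 4 = 28.
§6 applies: 28 + 2 = 30.
Level 30 exceeds the maximum of 25; capped at 25.
Final offense level: 25.
Criminal history: 3 prior points → Category Minimal (0-6).
Level 25 falls in the 24-25 band.
Grid: Level 24-25 × Category Minimal = 1140-1260 days.

1140-1260 days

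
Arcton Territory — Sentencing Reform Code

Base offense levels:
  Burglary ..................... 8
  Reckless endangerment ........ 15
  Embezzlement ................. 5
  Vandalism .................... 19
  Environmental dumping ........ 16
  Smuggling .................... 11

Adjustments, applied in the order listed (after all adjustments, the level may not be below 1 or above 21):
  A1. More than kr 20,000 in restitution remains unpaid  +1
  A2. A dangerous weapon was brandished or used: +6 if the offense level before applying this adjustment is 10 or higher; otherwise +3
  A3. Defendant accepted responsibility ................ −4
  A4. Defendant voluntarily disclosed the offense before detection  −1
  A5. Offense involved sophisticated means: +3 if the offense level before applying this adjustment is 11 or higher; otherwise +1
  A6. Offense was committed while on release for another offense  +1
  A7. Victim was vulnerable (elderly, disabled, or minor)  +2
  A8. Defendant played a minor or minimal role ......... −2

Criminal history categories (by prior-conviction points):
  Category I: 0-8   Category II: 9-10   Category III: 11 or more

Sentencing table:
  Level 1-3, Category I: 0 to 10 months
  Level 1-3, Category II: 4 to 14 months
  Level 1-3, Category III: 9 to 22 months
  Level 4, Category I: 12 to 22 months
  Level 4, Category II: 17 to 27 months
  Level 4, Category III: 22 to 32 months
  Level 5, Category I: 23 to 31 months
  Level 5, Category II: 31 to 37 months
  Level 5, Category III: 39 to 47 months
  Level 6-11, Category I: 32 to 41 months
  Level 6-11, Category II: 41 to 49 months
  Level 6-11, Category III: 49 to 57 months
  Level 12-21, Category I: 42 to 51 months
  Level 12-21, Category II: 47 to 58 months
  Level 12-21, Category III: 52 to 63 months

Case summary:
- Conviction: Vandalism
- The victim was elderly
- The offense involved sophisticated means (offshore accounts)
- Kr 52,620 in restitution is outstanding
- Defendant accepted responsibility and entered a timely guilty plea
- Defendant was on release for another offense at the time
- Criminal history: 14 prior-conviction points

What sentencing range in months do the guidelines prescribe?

Base offense level for vandalism: 19.
A1 applies: 19 + 1 = 20.
A3 applies: 20 − 4 = 16.
A5 applies (level before this adjustment is 16 ≥ 11, so +3): 16 + 3 = 19.
A6 applies: 19 + 1 = 20.
A7 applies: 20 + 2 = 22.
Level 22 exceeds the maximum of 21; capped at 21.
Final offense level: 21.
Criminal history: 14 prior points → Category III (11+).
Level 21 falls in the 12-21 band.
Grid: Level 12-21 × Category III = 52-63 months.

52-63 months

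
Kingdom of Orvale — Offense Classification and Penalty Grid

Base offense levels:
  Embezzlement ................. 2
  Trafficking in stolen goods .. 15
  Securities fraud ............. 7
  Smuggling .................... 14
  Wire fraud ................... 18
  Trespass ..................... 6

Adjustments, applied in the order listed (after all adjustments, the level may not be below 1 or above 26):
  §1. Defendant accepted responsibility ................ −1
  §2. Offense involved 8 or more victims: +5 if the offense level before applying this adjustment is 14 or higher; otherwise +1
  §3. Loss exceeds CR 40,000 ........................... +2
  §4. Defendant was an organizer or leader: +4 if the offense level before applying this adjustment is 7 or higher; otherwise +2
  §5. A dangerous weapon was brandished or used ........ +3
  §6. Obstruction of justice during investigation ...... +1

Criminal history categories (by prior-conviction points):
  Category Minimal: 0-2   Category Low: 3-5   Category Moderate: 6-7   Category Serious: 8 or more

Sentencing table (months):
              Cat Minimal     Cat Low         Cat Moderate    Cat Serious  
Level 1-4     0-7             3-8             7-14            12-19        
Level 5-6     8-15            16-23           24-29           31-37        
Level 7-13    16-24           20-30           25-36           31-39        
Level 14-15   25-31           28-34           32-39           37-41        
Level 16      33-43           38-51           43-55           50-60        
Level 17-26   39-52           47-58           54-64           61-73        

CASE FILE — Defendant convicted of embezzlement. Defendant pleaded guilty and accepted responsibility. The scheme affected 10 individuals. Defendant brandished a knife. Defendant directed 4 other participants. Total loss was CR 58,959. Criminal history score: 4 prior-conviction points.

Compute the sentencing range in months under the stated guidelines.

Base offense level for embezzlement: 2.
§1 applies: 2 − 1 = 1.
§2 applies (level before this adjustment is 1 < 14, so +1): 1 + 1 = 2.
§3 applies: 2 + 2 = 4.
§4 applies (level before this adjustment is 4 < 7, so +2): 4 + 2 = 6.
§5 applies: 6 + 3 = 9.
Final offense level: 9.
Criminal history: 4 prior points → Category Low (3-5).
Level 9 falls in the 7-13 band.
Grid: Level 7-13 × Category Low = 20-30 months.

20-30 months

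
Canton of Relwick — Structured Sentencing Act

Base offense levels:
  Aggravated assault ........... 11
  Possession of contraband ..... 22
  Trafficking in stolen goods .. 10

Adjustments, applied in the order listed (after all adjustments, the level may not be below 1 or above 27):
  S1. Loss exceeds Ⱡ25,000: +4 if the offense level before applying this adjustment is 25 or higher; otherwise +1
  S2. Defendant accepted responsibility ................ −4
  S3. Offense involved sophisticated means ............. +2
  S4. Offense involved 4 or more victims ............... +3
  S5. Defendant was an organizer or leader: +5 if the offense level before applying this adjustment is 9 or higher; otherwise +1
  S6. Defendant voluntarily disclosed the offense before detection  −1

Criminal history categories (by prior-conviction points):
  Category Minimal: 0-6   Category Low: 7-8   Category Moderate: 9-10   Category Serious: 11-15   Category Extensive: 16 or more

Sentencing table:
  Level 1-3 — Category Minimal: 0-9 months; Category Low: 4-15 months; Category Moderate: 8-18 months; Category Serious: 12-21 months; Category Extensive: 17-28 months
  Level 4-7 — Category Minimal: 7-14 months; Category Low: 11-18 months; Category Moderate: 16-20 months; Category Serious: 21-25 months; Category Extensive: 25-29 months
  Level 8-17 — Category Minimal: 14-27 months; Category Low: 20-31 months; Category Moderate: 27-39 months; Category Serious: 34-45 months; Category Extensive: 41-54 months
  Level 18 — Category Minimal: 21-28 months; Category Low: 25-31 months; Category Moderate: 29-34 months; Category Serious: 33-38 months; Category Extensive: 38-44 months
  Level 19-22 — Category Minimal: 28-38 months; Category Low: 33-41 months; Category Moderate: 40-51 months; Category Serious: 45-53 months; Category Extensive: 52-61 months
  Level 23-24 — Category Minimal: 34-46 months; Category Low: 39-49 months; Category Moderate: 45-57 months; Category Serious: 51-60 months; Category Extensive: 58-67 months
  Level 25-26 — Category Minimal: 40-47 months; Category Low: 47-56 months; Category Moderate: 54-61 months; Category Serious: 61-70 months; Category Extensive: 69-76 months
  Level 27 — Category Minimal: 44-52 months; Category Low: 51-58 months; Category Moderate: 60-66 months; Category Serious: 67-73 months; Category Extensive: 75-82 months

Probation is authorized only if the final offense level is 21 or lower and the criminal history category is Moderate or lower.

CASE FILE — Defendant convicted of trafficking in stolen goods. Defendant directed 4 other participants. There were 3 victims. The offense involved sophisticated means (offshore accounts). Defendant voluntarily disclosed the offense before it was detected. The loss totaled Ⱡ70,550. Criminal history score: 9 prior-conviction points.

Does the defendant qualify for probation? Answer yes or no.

Yes

Base offense level for trafficking in stolen goods: 10.
S1 applies (level before this adjustment is 10 < 25, so +1): 10 + 1 = 11.
S2 does not apply.
S3 applies: 11 + 2 = 13.
S5 applies (level before this adjustment is 13 ≥ 9, so +5): 13 + 5 = 18.
S6 applies: 18 − 1 = 17.
Final offense level: 17.
Criminal history: 9 prior points → Category Moderate (9-10).
Level 17 falls in the 8-17 band.
Grid: Level 8-17 × Category Moderate = 27-39 months.
Probation check: level 17 ≤ 21 and category Moderate ≤ Moderate → eligible.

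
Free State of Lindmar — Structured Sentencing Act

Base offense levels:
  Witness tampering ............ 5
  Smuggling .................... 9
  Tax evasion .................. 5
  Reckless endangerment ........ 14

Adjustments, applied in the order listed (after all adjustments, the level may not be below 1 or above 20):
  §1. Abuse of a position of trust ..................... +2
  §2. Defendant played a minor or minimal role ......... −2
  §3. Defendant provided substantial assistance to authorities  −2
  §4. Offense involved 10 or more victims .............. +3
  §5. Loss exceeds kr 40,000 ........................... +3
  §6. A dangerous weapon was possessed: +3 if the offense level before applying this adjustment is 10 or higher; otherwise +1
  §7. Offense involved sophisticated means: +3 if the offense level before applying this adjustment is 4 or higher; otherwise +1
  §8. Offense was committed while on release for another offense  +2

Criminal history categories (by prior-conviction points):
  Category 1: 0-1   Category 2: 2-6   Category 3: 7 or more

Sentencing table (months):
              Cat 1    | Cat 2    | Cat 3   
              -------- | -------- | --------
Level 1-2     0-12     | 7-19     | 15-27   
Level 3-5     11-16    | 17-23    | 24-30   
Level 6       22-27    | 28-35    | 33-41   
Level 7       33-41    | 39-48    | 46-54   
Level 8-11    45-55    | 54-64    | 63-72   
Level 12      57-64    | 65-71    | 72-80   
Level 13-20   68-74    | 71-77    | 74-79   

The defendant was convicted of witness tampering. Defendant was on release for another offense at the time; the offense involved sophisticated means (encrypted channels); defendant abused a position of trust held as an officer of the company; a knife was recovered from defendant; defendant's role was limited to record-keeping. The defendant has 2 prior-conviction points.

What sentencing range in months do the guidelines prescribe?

Base offense level for witness tampering: 5.
§1 applies: 5 + 2 = 7.
§2 applies: 7 − 2 = 5.
§3 does not apply.
§5 does not apply.
§6 applies (level before this adjustment is 5 < 10, so +1): 5 + 1 = 6.
§7 applies (level before this adjustment is 6 ≥ 4, so +3): 6 + 3 = 9.
§8 applies: 9 + 2 = 11.
Final offense level: 11.
Criminal history: 2 prior points → Category 2 (2-6).
Level 11 falls in the 8-11 band.
Grid: Level 8-11 × Category 2 = 54-64 months.

54-64 months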